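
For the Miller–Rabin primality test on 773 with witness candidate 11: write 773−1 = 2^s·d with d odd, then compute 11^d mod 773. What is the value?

773 − 1 = 772 = 2^2 · 193, so d = 193.
11^1 ≡ 11 (mod 773)
11^2 ≡ 11^2 = 121 ≡ 121 (mod 773)
11^4 ≡ 121^2 = 14641 ≡ 727 (mod 773)
11^8 ≡ 727^2 = 528529 ≡ 570 (mod 773)
11^16 ≡ 570^2 = 324900 ≡ 240 (mod 773)
11^32 ≡ 240^2 = 57600 ≡ 398 (mod 773)
11^64 ≡ 398^2 = 158404 ≡ 712 (mod 773)
11^128 ≡ 712^2 = 506944 ≡ 629 (mod 773)
193 = 128 + 64 + 1 in binary powers of 2.
So 11^193 ≡ 629 · 712 · 11 ≡ 772 (mod 773).
Since 11^d ≡ 772 (mod 773), base 11 does not prove 773 composite.

772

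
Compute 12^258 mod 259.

12^1 ≡ 12 (mod 259)
12^2 ≡ 12^2 = 144 ≡ 144 (mod 259)
12^4 ≡ 144^2 = 20736 ≡ 16 (mod 259)
12^8 ≡ 16^2 = 256 ≡ 256 (mod 259)
12^16 ≡ 256^2 = 65536 ≡ 9 (mod 259)
12^32 ≡ 9^2 = 81 ≡ 81 (mod 259)
12^64 ≡ 81^2 = 6561 ≡ 86 (mod 259)
12^128 ≡ 86^2 = 7396 ≡ 144 (mod 259)
12^256 ≡ 144^2 = 20736 ≡ 16 (mod 259)
258 = 256 + 2 in binary powers of 2.
So 12^258 ≡ 16 · 144 ≡ 232 (mod 259).
Since 232 ≠ 1, base 12 is a Fermat witness: 259 is composite.

232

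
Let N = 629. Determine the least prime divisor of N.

17

629 is odd.
Digit sum 17, not divisible by 3.
Ends in 9: not divisible by 5.
7: 629 = 7·89 + 6
11: 629 = 11·57 + 2
13: 629 = 13·48 + 5
17: 629 = 17·37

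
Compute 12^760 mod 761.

1

12^1 ≡ 12 (mod 761)
12^2 ≡ 12^2 = 144 ≡ 144 (mod 761)
12^4 ≡ 144^2 = 20736 ≡ 189 (mod 761)
12^8 ≡ 189^2 = 35721 ≡ 715 (mod 761)
12^16 ≡ 715^2 = 511225 ≡ 594 (mod 761)
12^32 ≡ 594^2 = 352836 ≡ 493 (mod 761)
12^64 ≡ 493^2 = 243049 ≡ 290 (mod 761)
12^128 ≡ 290^2 = 84100 ≡ 390 (mod 761)
12^256 ≡ 390^2 = 152100 ≡ 661 (mod 761)
12^512 ≡ 661^2 = 436921 ≡ 107 (mod 761)
760 = 512 + 128 + 64 + 32 + 16 + 8 in binary powers of 2.
So 12^760 ≡ 107 · 390 · 290 · 493 · 594 · 715 ≡ 1 (mod 761).
Since the result is 1, base 12 gives no evidence that 761 is composite.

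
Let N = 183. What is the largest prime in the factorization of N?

61

183 = 3 · 61
61 is prime.
So 183 = 3 · 61; the largest prime factor is 61.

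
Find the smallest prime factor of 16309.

16309 is odd.
Digit sum 19, not divisible by 3.
Ends in 9: not divisible by 5.
7: 16309 = 7·2329 + 6
11: 16309 = 11·1482 + 7
13: 16309 = 13·1254 + 7
17: 16309 = 17·959 + 6
19: 16309 = 19·858 + 7
23: 16309 = 23·709 + 2
29: 16309 = 29·562 + 11
31: 16309 = 31·526 + 3
37: 16309 = 37·440 + 29
41: 16309 = 41·397 + 32
43: 16309 = 43·379 + 12
47: 16309 = 47·347

47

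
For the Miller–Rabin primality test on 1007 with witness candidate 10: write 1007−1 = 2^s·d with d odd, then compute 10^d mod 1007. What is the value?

1007 − 1 = 1006 = 2^1 · 503, so d = 503.
10^1 ≡ 10 (mod 1007)
10^2 ≡ 10^2 = 100 ≡ 100 (mod 1007)
10^4 ≡ 100^2 = 10000 ≡ 937 (mod 1007)
10^8 ≡ 937^2 = 877969 ≡ 872 (mod 1007)
10^16 ≡ 872^2 = 760384 ≡ 99 (mod 1007)
10^32 ≡ 99^2 = 9801 ≡ 738 (mod 1007)
10^64 ≡ 738^2 = 544644 ≡ 864 (mod 1007)
10^128 ≡ 864^2 = 746496 ≡ 309 (mod 1007)
10^256 ≡ 309^2 = 95481 ≡ 823 (mod 1007)
503 = 256 + 128 + 64 + 32 + 16 + 4 + 2 + 1 in binary powers of 2.
So 10^503 ≡ 823 · 309 · 864 · 738 · 99 · 937 · 100 · 10 ≡ 876 (mod 1007).
Squaring chain: 876; never reaches −1, so base 10 is a Miller–Rabin witness that 1007 is composite.

876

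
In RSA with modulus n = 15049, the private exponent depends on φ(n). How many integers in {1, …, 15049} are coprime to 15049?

14800

Factor: 15049 = 101 · 149.
φ(15049) = (101−1) · (149−1) = 100 · 148 = 14800.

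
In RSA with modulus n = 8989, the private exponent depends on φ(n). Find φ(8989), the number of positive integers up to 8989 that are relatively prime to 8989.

Factor: 8989 = 89 · 101.
φ(8989) = (89−1) · (101−1) = 88 · 100 = 8800.

8800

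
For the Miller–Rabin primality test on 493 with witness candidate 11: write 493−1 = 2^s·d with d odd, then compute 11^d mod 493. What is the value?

493 − 1 = 492 = 2^2 · 123, so d = 123.
11^1 ≡ 11 (mod 493)
11^2 ≡ 11^2 = 121 ≡ 121 (mod 493)
11^4 ≡ 121^2 = 14641 ≡ 344 (mod 493)
11^8 ≡ 344^2 = 118336 ≡ 16 (mod 493)
11^16 ≡ 16^2 = 256 ≡ 256 (mod 493)
11^32 ≡ 256^2 = 65536 ≡ 460 (mod 493)
11^64 ≡ 460^2 = 211600 ≡ 103 (mod 493)
123 = 64 + 32 + 16 + 8 + 2 + 1 in binary powers of 2.
So 11^123 ≡ 103 · 460 · 256 · 16 · 121 · 11 ≡ 97 (mod 493).
Squaring chain: 97 → 42; never reaches −1, so base 11 is a Miller–Rabin witness that 493 is composite.

97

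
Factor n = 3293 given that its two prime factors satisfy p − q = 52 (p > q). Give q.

Since p = q + 52, we have 3293 = q(q + 52), so q² + 52q − 3293 = 0.
Discriminant: 52² + 4·3293 = 2704 + 13172 = 15876; √15876 = 126.
q = (−52 + 126)/2 = 37, and p = q + 52 = 89.
Check: 37 · 89 = 3293.

37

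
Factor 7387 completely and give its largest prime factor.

7387 = 83 · 89
89 is prime.
So 7387 = 83 · 89; the largest prime factor is 89.

89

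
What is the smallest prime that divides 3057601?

3057601 is odd.
Digit sum 22, not divisible by 3.
Ends in 1: not divisible by 5.
7: 3057601 = 7·436800 + 1
11: 3057601 = 11·277963 + 8
13: 3057601 = 13·235200 + 1
17: 3057601 = 17·179858 + 15
19: 3057601 = 19·160926 + 7
23: 3057601 = 23·132939 + 4
29: 3057601 = 29·105434 + 15
31: 3057601 = 31·98632 + 9
37: 3057601 = 37·82637 + 32
41: 3057601 = 41·74575 + 26
43: 3057601 = 43·71107

43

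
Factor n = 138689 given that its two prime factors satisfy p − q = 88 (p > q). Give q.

Since p = q + 88, we have 138689 = q(q + 88), so q² + 88q − 138689 = 0.
Discriminant: 88² + 4·138689 = 7744 + 554756 = 562500; √562500 = 750.
q = (−88 + 750)/2 = 331, and p = q + 88 = 419.
Check: 331 · 419 = 138689.

331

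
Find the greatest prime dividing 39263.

39263 = 7 · 5609
5609 = 71 · 79
79 is prime.
So 39263 = 7 · 71 · 79; the largest prime factor is 79.

79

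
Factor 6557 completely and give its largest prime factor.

6557 = 79 · 83
83 is prime.
So 6557 = 79 · 83; the largest prime factor is 83.

83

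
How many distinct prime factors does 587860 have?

587860 = 2^2 · 146965
146965 = 5 · 29393
29393 = 7 · 4199
4199 = 13 · 323
323 = 17 · 19
587860 = 2^2 · 5 · 7 · 13 · 17 · 19, which has 6 distinct prime factors.

6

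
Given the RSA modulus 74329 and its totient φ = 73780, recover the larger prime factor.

φ(n) = (p−1)(q−1) = n − (p+q) + 1, so p + q = 74329 − 73780 + 1 = 550.
p and q are the roots of t² − 550t + 74329 = 0.
Discriminant: 550² − 4·74329 = 302500 − 297316 = 5184; √5184 = 72.
q = (550 − 72)/2 = 239, p = (550 + 72)/2 = 311.
Check: 239 · 311 = 74329.

311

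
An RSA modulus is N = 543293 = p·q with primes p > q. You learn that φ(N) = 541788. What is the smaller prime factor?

φ(n) = (p−1)(q−1) = n − (p+q) + 1, so p + q = 543293 − 541788 + 1 = 1506.
p and q are the roots of t² − 1506t + 543293 = 0.
Discriminant: 1506² − 4·543293 = 2268036 − 2173172 = 94864; √94864 = 308.
q = (1506 − 308)/2 = 599, p = (1506 + 308)/2 = 907.
Check: 599 · 907 = 543293.

599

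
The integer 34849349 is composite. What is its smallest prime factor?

79

34849349 is odd.
Digit sum 44, not divisible by 3.
Ends in 9: not divisible by 5.
7: 34849349 = 7·4978478 + 3
11: 34849349 = 11·3168122 + 7
13: 34849349 = 13·2680719 + 2
17: 34849349 = 17·2049961 + 12
19: 34849349 = 19·1834176 + 5
23: 34849349 = 23·1515189 + 2
29: 34849349 = 29·1201701 + 20
31: 34849349 = 31·1124172 + 17
37: 34849349 = 37·941874 + 11
41: 34849349 = 41·849984 + 5
43: 34849349 = 43·810449 + 42
47: 34849349 = 47·741475 + 24
53: 34849349 = 53·657534 + 47
59: 34849349 = 59·590666 + 55
61: 34849349 = 61·571300 + 49
67: 34849349 = 67·520139 + 36
71: 34849349 = 71·490835 + 64
73: 34849349 = 73·477388 + 25
79: 34849349 = 79·441131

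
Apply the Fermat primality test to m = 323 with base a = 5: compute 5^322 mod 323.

5^1 ≡ 5 (mod 323)
5^2 ≡ 5^2 = 25 ≡ 25 (mod 323)
5^4 ≡ 25^2 = 625 ≡ 302 (mod 323)
5^8 ≡ 302^2 = 91204 ≡ 118 (mod 323)
5^16 ≡ 118^2 = 13924 ≡ 35 (mod 323)
5^32 ≡ 35^2 = 1225 ≡ 256 (mod 323)
5^64 ≡ 256^2 = 65536 ≡ 290 (mod 323)
5^128 ≡ 290^2 = 84100 ≡ 120 (mod 323)
5^256 ≡ 120^2 = 14400 ≡ 188 (mod 323)
322 = 256 + 64 + 2 in binary powers of 2.
So 5^322 ≡ 188 · 290 · 25 ≡ 263 (mod 323).
Since 263 ≠ 1, base 5 is a Fermat witness: 323 is composite.

263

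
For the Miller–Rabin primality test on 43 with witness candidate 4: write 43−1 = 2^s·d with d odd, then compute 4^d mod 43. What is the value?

1

43 − 1 = 42 = 2^1 · 21, so d = 21.
4^1 ≡ 4 (mod 43)
4^2 ≡ 4^2 = 16 ≡ 16 (mod 43)
4^4 ≡ 16^2 = 256 ≡ 41 (mod 43)
4^8 ≡ 41^2 = 1681 ≡ 4 (mod 43)
4^16 ≡ 4^2 = 16 ≡ 16 (mod 43)
21 = 16 + 4 + 1 in binary powers of 2.
So 4^21 ≡ 16 · 41 · 4 ≡ 1 (mod 43).
Since 4^d ≡ 1 (mod 43), base 4 does not prove 43 composite.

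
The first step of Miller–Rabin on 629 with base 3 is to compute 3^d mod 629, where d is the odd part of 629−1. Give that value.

437

629 − 1 = 628 = 2^2 · 157, so d = 157.
3^1 ≡ 3 (mod 629)
3^2 ≡ 3^2 = 9 ≡ 9 (mod 629)
3^4 ≡ 9^2 = 81 ≡ 81 (mod 629)
3^8 ≡ 81^2 = 6561 ≡ 271 (mod 629)
3^16 ≡ 271^2 = 73441 ≡ 477 (mod 629)
3^32 ≡ 477^2 = 227529 ≡ 460 (mod 629)
3^64 ≡ 460^2 = 211600 ≡ 256 (mod 629)
3^128 ≡ 256^2 = 65536 ≡ 120 (mod 629)
157 = 128 + 16 + 8 + 4 + 1 in binary powers of 2.
So 3^157 ≡ 120 · 477 · 271 · 81 · 3 ≡ 437 (mod 629).
Squaring chain: 437 → 382; never reaches −1, so base 3 is a Miller–Rabin witness that 629 is composite.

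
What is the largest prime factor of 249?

249 = 3 · 83
83 is prime.
So 249 = 3 · 83; the largest prime factor is 83.

83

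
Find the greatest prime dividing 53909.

53909 = 31 · 1739
1739 = 37 · 47
47 is prime.
So 53909 = 31 · 37 · 47; the largest prime factor is 47.

47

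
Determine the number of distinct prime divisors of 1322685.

1322685 = 3^2 · 146965
146965 = 5 · 29393
29393 = 7 · 4199
4199 = 13 · 323
323 = 17 · 19
1322685 = 3^2 · 5 · 7 · 13 · 17 · 19, which has 6 distinct prime factors.

6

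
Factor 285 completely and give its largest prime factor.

285 = 3 · 95
95 = 5 · 19
19 is prime.
So 285 = 3 · 5 · 19; the largest prime factor is 19.

19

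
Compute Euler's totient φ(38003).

31680

Factor: 38003 = 7 · 61 · 89.
φ(38003) = (7−1) · (61−1) · (89−1) = 6 · 60 · 88 = 31680.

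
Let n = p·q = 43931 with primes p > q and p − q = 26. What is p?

Since p = q + 26, we have 43931 = q(q + 26), so q² + 26q − 43931 = 0.
Discriminant: 26² + 4·43931 = 676 + 175724 = 176400; √176400 = 420.
q = (−26 + 420)/2 = 197, and p = q + 26 = 223.
Check: 197 · 223 = 43931.

223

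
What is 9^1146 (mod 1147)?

1062

9^1 ≡ 9 (mod 1147)
9^2 ≡ 9^2 = 81 ≡ 81 (mod 1147)
9^4 ≡ 81^2 = 6561 ≡ 826 (mod 1147)
9^8 ≡ 826^2 = 682276 ≡ 958 (mod 1147)
9^16 ≡ 958^2 = 917764 ≡ 164 (mod 1147)
9^32 ≡ 164^2 = 26896 ≡ 515 (mod 1147)
9^64 ≡ 515^2 = 265225 ≡ 268 (mod 1147)
9^128 ≡ 268^2 = 71824 ≡ 710 (mod 1147)
9^256 ≡ 710^2 = 504100 ≡ 567 (mod 1147)
9^512 ≡ 567^2 = 321489 ≡ 329 (mod 1147)
9^1024 ≡ 329^2 = 108241 ≡ 423 (mod 1147)
1146 = 1024 + 64 + 32 + 16 + 8 + 2 in binary powers of 2.
So 9^1146 ≡ 423 · 268 · 515 · 164 · 958 · 81 ≡ 1062 (mod 1147).
Since 1062 ≠ 1, base 9 is a Fermat witness: 1147 is composite.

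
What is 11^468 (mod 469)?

11^1 ≡ 11 (mod 469)
11^2 ≡ 11^2 = 121 ≡ 121 (mod 469)
11^4 ≡ 121^2 = 14641 ≡ 102 (mod 469)
11^8 ≡ 102^2 = 10404 ≡ 86 (mod 469)
11^16 ≡ 86^2 = 7396 ≡ 361 (mod 469)
11^32 ≡ 361^2 = 130321 ≡ 408 (mod 469)
11^64 ≡ 408^2 = 166464 ≡ 438 (mod 469)
11^128 ≡ 438^2 = 191844 ≡ 23 (mod 469)
11^256 ≡ 23^2 = 529 ≡ 60 (mod 469)
468 = 256 + 128 + 64 + 16 + 4 in binary powers of 2.
So 11^468 ≡ 60 · 23 · 438 · 361 · 102 ≡ 148 (mod 469).
Since 148 ≠ 1, base 11 is a Fermat witness: 469 is composite.

148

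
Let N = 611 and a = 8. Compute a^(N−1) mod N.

8^1 ≡ 8 (mod 611)
8^2 ≡ 8^2 = 64 ≡ 64 (mod 611)
8^4 ≡ 64^2 = 4096 ≡ 430 (mod 611)
8^8 ≡ 430^2 = 184900 ≡ 378 (mod 611)
8^16 ≡ 378^2 = 142884 ≡ 521 (mod 611)
8^32 ≡ 521^2 = 271441 ≡ 157 (mod 611)
8^64 ≡ 157^2 = 24649 ≡ 209 (mod 611)
8^128 ≡ 209^2 = 43681 ≡ 300 (mod 611)
8^256 ≡ 300^2 = 90000 ≡ 183 (mod 611)
8^512 ≡ 183^2 = 33489 ≡ 495 (mod 611)
610 = 512 + 64 + 32 + 2 in binary powers of 2.
So 8^610 ≡ 495 · 209 · 157 · 64 ≡ 155 (mod 611).
Since 155 ≠ 1, base 8 is a Fermat witness: 611 is composite.

155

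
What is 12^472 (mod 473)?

12^1 ≡ 12 (mod 473)
12^2 ≡ 12^2 = 144 ≡ 144 (mod 473)
12^4 ≡ 144^2 = 20736 ≡ 397 (mod 473)
12^8 ≡ 397^2 = 157609 ≡ 100 (mod 473)
12^16 ≡ 100^2 = 10000 ≡ 67 (mod 473)
12^32 ≡ 67^2 = 4489 ≡ 232 (mod 473)
12^64 ≡ 232^2 = 53824 ≡ 375 (mod 473)
12^128 ≡ 375^2 = 140625 ≡ 144 (mod 473)
12^256 ≡ 144^2 = 20736 ≡ 397 (mod 473)
472 = 256 + 128 + 64 + 16 + 8 in binary powers of 2.
So 12^472 ≡ 397 · 144 · 375 · 67 · 100 ≡ 210 (mod 473).
Since 210 ≠ 1, base 12 is a Fermat witness: 473 is composite.

210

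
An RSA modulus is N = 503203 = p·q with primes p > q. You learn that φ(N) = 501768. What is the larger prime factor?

829

φ(n) = (p−1)(q−1) = n − (p+q) + 1, so p + q = 503203 − 501768 + 1 = 1436.
p and q are the roots of t² − 1436t + 503203 = 0.
Discriminant: 1436² − 4·503203 = 2062096 − 2012812 = 49284; √49284 = 222.
q = (1436 − 222)/2 = 607, p = (1436 + 222)/2 = 829.
Check: 607 · 829 = 503203.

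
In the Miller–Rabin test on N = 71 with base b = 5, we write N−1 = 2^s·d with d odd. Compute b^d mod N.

1

71 − 1 = 70 = 2^1 · 35, so d = 35.
5^1 ≡ 5 (mod 71)
5^2 ≡ 5^2 = 25 ≡ 25 (mod 71)
5^4 ≡ 25^2 = 625 ≡ 57 (mod 71)
5^8 ≡ 57^2 = 3249 ≡ 54 (mod 71)
5^16 ≡ 54^2 = 2916 ≡ 5 (mod 71)
5^32 ≡ 5^2 = 25 ≡ 25 (mod 71)
35 = 32 + 2 + 1 in binary powers of 2.
So 5^35 ≡ 25 · 25 · 5 ≡ 1 (mod 71).
Since 5^d ≡ 1 (mod 71), base 5 does not prove 71 composite.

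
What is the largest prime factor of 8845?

8845 = 5 · 1769
1769 = 29 · 61
61 is prime.
So 8845 = 5 · 29 · 61; the largest prime factor is 61.

61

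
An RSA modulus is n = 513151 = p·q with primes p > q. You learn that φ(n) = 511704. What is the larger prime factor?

829

φ(n) = (p−1)(q−1) = n − (p+q) + 1, so p + q = 513151 − 511704 + 1 = 1448.
p and q are the roots of t² − 1448t + 513151 = 0.
Discriminant: 1448² − 4·513151 = 2096704 − 2052604 = 44100; √44100 = 210.
q = (1448 − 210)/2 = 619, p = (1448 + 210)/2 = 829.
Check: 619 · 829 = 513151.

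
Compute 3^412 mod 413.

3^1 ≡ 3 (mod 413)
3^2 ≡ 3^2 = 9 ≡ 9 (mod 413)
3^4 ≡ 9^2 = 81 ≡ 81 (mod 413)
3^8 ≡ 81^2 = 6561 ≡ 366 (mod 413)
3^16 ≡ 366^2 = 133956 ≡ 144 (mod 413)
3^32 ≡ 144^2 = 20736 ≡ 86 (mod 413)
3^64 ≡ 86^2 = 7396 ≡ 375 (mod 413)
3^128 ≡ 375^2 = 140625 ≡ 205 (mod 413)
3^256 ≡ 205^2 = 42025 ≡ 312 (mod 413)
412 = 256 + 128 + 16 + 8 + 4 in binary powers of 2.
So 3^412 ≡ 312 · 205 · 144 · 366 · 81 ≡ 375 (mod 413).
Since 375 ≠ 1, base 3 is a Fermat witness: 413 is composite.

375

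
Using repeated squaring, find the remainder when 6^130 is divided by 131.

1

6^1 ≡ 6 (mod 131)
6^2 ≡ 6^2 = 36 ≡ 36 (mod 131)
6^4 ≡ 36^2 = 1296 ≡ 117 (mod 131)
6^8 ≡ 117^2 = 13689 ≡ 65 (mod 131)
6^16 ≡ 65^2 = 4225 ≡ 33 (mod 131)
6^32 ≡ 33^2 = 1089 ≡ 41 (mod 131)
6^64 ≡ 41^2 = 1681 ≡ 109 (mod 131)
6^128 ≡ 109^2 = 11881 ≡ 91 (mod 131)
130 = 128 + 2 in binary powers of 2.
So 6^130 ≡ 91 · 36 ≡ 1 (mod 131).
Since the result is 1, base 6 gives no evidence that 131 is composite.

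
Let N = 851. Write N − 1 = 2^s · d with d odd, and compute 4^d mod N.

169

851 − 1 = 850 = 2^1 · 425, so d = 425.
4^1 ≡ 4 (mod 851)
4^2 ≡ 4^2 = 16 ≡ 16 (mod 851)
4^4 ≡ 16^2 = 256 ≡ 256 (mod 851)
4^8 ≡ 256^2 = 65536 ≡ 9 (mod 851)
4^16 ≡ 9^2 = 81 ≡ 81 (mod 851)
4^32 ≡ 81^2 = 6561 ≡ 604 (mod 851)
4^64 ≡ 604^2 = 364816 ≡ 588 (mod 851)
4^128 ≡ 588^2 = 345744 ≡ 238 (mod 851)
4^256 ≡ 238^2 = 56644 ≡ 478 (mod 851)
425 = 256 + 128 + 32 + 8 + 1 in binary powers of 2.
So 4^425 ≡ 478 · 238 · 604 · 9 · 4 ≡ 169 (mod 851).
Squaring chain: 169; never reaches −1, so base 4 is a Miller–Rabin witness that 851 is composite.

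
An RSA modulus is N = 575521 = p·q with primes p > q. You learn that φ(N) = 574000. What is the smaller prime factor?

701

φ(n) = (p−1)(q−1) = n − (p+q) + 1, so p + q = 575521 − 574000 + 1 = 1522.
p and q are the roots of t² − 1522t + 575521 = 0.
Discriminant: 1522² − 4·575521 = 2316484 − 2302084 = 14400; √14400 = 120.
q = (1522 − 120)/2 = 701, p = (1522 + 120)/2 = 821.
Check: 701 · 821 = 575521.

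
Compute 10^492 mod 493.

132

10^1 ≡ 10 (mod 493)
10^2 ≡ 10^2 = 100 ≡ 100 (mod 493)
10^4 ≡ 100^2 = 10000 ≡ 140 (mod 493)
10^8 ≡ 140^2 = 19600 ≡ 373 (mod 493)
10^16 ≡ 373^2 = 139129 ≡ 103 (mod 493)
10^32 ≡ 103^2 = 10609 ≡ 256 (mod 493)
10^64 ≡ 256^2 = 65536 ≡ 460 (mod 493)
10^128 ≡ 460^2 = 211600 ≡ 103 (mod 493)
10^256 ≡ 103^2 = 10609 ≡ 256 (mod 493)
492 = 256 + 128 + 64 + 32 + 8 + 4 in binary powers of 2.
So 10^492 ≡ 256 · 103 · 460 · 256 · 373 · 140 ≡ 132 (mod 493).
Since 132 ≠ 1, base 10 is a Fermat witness: 493 is composite.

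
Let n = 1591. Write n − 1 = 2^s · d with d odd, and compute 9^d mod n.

1591 − 1 = 1590 = 2^1 · 795, so d = 795.
9^1 ≡ 9 (mod 1591)
9^2 ≡ 9^2 = 81 ≡ 81 (mod 1591)
9^4 ≡ 81^2 = 6561 ≡ 197 (mod 1591)
9^8 ≡ 197^2 = 38809 ≡ 625 (mod 1591)
9^16 ≡ 625^2 = 390625 ≡ 830 (mod 1591)
9^32 ≡ 830^2 = 688900 ≡ 1588 (mod 1591)
9^64 ≡ 1588^2 = 2521744 ≡ 9 (mod 1591)
9^128 ≡ 9^2 = 81 ≡ 81 (mod 1591)
9^256 ≡ 81^2 = 6561 ≡ 197 (mod 1591)
9^512 ≡ 197^2 = 38809 ≡ 625 (mod 1591)
795 = 512 + 256 + 16 + 8 + 2 + 1 in binary powers of 2.
So 9^795 ≡ 625 · 197 · 830 · 625 · 81 · 9 ≡ 322 (mod 1591).
Squaring chain: 322; never reaches −1, so base 9 is a Miller–Rabin witness that 1591 is composite.

322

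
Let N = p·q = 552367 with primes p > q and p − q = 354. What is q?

587

Since p = q + 354, we have 552367 = q(q + 354), so q² + 354q − 552367 = 0.
Discriminant: 354² + 4·552367 = 125316 + 2209468 = 2334784; √2334784 = 1528.
q = (−354 + 1528)/2 = 587, and p = q + 354 = 941.
Check: 587 · 941 = 552367.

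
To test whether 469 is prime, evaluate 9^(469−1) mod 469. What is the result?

9^1 ≡ 9 (mod 469)
9^2 ≡ 9^2 = 81 ≡ 81 (mod 469)
9^4 ≡ 81^2 = 6561 ≡ 464 (mod 469)
9^8 ≡ 464^2 = 215296 ≡ 25 (mod 469)
9^16 ≡ 25^2 = 625 ≡ 156 (mod 469)
9^32 ≡ 156^2 = 24336 ≡ 417 (mod 469)
9^64 ≡ 417^2 = 173889 ≡ 359 (mod 469)
9^128 ≡ 359^2 = 128881 ≡ 375 (mod 469)
9^256 ≡ 375^2 = 140625 ≡ 394 (mod 469)
468 = 256 + 128 + 64 + 16 + 4 in binary powers of 2.
So 9^468 ≡ 394 · 375 · 359 · 156 · 464 ≡ 64 (mod 469).
Since 64 ≠ 1, base 9 is a Fermat witness: 469 is composite.

64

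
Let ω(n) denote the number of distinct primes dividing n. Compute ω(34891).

3

34891 = 23 · 1517
1517 = 37 · 41
34891 = 23 · 37 · 41, which has 3 distinct prime factors.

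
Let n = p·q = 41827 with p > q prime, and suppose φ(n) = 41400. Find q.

φ(n) = (p−1)(q−1) = n − (p+q) + 1, so p + q = 41827 − 41400 + 1 = 428.
p and q are the roots of t² − 428t + 41827 = 0.
Discriminant: 428² − 4·41827 = 183184 − 167308 = 15876; √15876 = 126.
q = (428 − 126)/2 = 151, p = (428 + 126)/2 = 277.
Check: 151 · 277 = 41827.

151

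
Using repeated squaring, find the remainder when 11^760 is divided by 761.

11^1 ≡ 11 (mod 761)
11^2 ≡ 11^2 = 121 ≡ 121 (mod 761)
11^4 ≡ 121^2 = 14641 ≡ 182 (mod 761)
11^8 ≡ 182^2 = 33124 ≡ 401 (mod 761)
11^16 ≡ 401^2 = 160801 ≡ 230 (mod 761)
11^32 ≡ 230^2 = 52900 ≡ 391 (mod 761)
11^64 ≡ 391^2 = 152881 ≡ 681 (mod 761)
11^128 ≡ 681^2 = 463761 ≡ 312 (mod 761)
11^256 ≡ 312^2 = 97344 ≡ 697 (mod 761)
11^512 ≡ 697^2 = 485809 ≡ 291 (mod 761)
760 = 512 + 128 + 64 + 32 + 16 + 8 in binary powers of 2.
So 11^760 ≡ 291 · 312 · 681 · 391 · 230 · 401 ≡ 1 (mod 761).
Since the result is 1, base 11 gives no evidence that 761 is composite.

1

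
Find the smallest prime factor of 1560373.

1560373 is odd.
Digit sum 25, not divisible by 3.
Ends in 3: not divisible by 5.
7: 1560373 = 7·222910 + 3
11: 1560373 = 11·141852 + 1
13: 1560373 = 13·120028 + 9
17: 1560373 = 17·91786 + 11
19: 1560373 = 19·82124 + 17
23: 1560373 = 23·67842 + 7
29: 1560373 = 29·53805 + 28
31: 1560373 = 31·50334 + 19
37: 1560373 = 37·42172 + 9
41: 1560373 = 41·38057 + 36
43: 1560373 = 43·36287 + 32
47: 1560373 = 47·33199 + 20
53: 1560373 = 53·29441

53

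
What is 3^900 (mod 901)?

3^1 ≡ 3 (mod 901)
3^2 ≡ 3^2 = 9 ≡ 9 (mod 901)
3^4 ≡ 9^2 = 81 ≡ 81 (mod 901)
3^8 ≡ 81^2 = 6561 ≡ 254 (mod 901)
3^16 ≡ 254^2 = 64516 ≡ 545 (mod 901)
3^32 ≡ 545^2 = 297025 ≡ 596 (mod 901)
3^64 ≡ 596^2 = 355216 ≡ 222 (mod 901)
3^128 ≡ 222^2 = 49284 ≡ 630 (mod 901)
3^256 ≡ 630^2 = 396900 ≡ 460 (mod 901)
3^512 ≡ 460^2 = 211600 ≡ 766 (mod 901)
900 = 512 + 256 + 128 + 4 in binary powers of 2.
So 3^900 ≡ 766 · 460 · 630 · 81 ≡ 863 (mod 901).
Since 863 ≠ 1, base 3 is a Fermat witness: 901 is composite.

863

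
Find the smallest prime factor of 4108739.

37

4108739 is odd.
Digit sum 32, not divisible by 3.
Ends in 9: not divisible by 5.
7: 4108739 = 7·586962 + 5
11: 4108739 = 11·373521 + 8
13: 4108739 = 13·316056 + 11
17: 4108739 = 17·241690 + 9
19: 4108739 = 19·216249 + 8
23: 4108739 = 23·178640 + 19
29: 4108739 = 29·141680 + 19
31: 4108739 = 31·132539 + 30
37: 4108739 = 37·111047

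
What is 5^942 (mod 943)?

5^1 ≡ 5 (mod 943)
5^2 ≡ 5^2 = 25 ≡ 25 (mod 943)
5^4 ≡ 25^2 = 625 ≡ 625 (mod 943)
5^8 ≡ 625^2 = 390625 ≡ 223 (mod 943)
5^16 ≡ 223^2 = 49729 ≡ 693 (mod 943)
5^32 ≡ 693^2 = 480249 ≡ 262 (mod 943)
5^64 ≡ 262^2 = 68644 ≡ 748 (mod 943)
5^128 ≡ 748^2 = 559504 ≡ 305 (mod 943)
5^256 ≡ 305^2 = 93025 ≡ 611 (mod 943)
5^512 ≡ 611^2 = 373321 ≡ 836 (mod 943)
942 = 512 + 256 + 128 + 32 + 8 + 4 + 2 in binary powers of 2.
So 5^942 ≡ 836 · 611 · 305 · 262 · 223 · 625 · 25 ≡ 558 (mod 943).
Since 558 ≠ 1, base 5 is a Fermat witness: 943 is composite.

558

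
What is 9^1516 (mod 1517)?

9^1 ≡ 9 (mod 1517)
9^2 ≡ 9^2 = 81 ≡ 81 (mod 1517)
9^4 ≡ 81^2 = 6561 ≡ 493 (mod 1517)
9^8 ≡ 493^2 = 243049 ≡ 329 (mod 1517)
9^16 ≡ 329^2 = 108241 ≡ 534 (mod 1517)
9^32 ≡ 534^2 = 285156 ≡ 1477 (mod 1517)
9^64 ≡ 1477^2 = 2181529 ≡ 83 (mod 1517)
9^128 ≡ 83^2 = 6889 ≡ 821 (mod 1517)
9^256 ≡ 821^2 = 674041 ≡ 493 (mod 1517)
9^512 ≡ 493^2 = 243049 ≡ 329 (mod 1517)
9^1024 ≡ 329^2 = 108241 ≡ 534 (mod 1517)
1516 = 1024 + 256 + 128 + 64 + 32 + 8 + 4 in binary powers of 2.
So 9^1516 ≡ 534 · 493 · 821 · 83 · 1477 · 329 · 493 ≡ 493 (mod 1517).
Since 493 ≠ 1, base 9 is a Fermat witness: 1517 is composite.

493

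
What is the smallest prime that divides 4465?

5

4465 is odd.
Digit sum 19, not divisible by 3.
Ends in 5: divisible by 5.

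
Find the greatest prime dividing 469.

67

469 = 7 · 67
67 is prime.
So 469 = 7 · 67; the largest prime factor is 67.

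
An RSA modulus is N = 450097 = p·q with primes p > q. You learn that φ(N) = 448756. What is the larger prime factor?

683

φ(n) = (p−1)(q−1) = n − (p+q) + 1, so p + q = 450097 − 448756 + 1 = 1342.
p and q are the roots of t² − 1342t + 450097 = 0.
Discriminant: 1342² − 4·450097 = 1800964 − 1800388 = 576; √576 = 24.
q = (1342 − 24)/2 = 659, p = (1342 + 24)/2 = 683.
Check: 659 · 683 = 450097.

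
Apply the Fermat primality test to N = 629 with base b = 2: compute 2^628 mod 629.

2^1 ≡ 2 (mod 629)
2^2 ≡ 2^2 = 4 ≡ 4 (mod 629)
2^4 ≡ 4^2 = 16 ≡ 16 (mod 629)
2^8 ≡ 16^2 = 256 ≡ 256 (mod 629)
2^16 ≡ 256^2 = 65536 ≡ 120 (mod 629)
2^32 ≡ 120^2 = 14400 ≡ 562 (mod 629)
2^64 ≡ 562^2 = 315844 ≡ 86 (mod 629)
2^128 ≡ 86^2 = 7396 ≡ 477 (mod 629)
2^256 ≡ 477^2 = 227529 ≡ 460 (mod 629)
2^512 ≡ 460^2 = 211600 ≡ 256 (mod 629)
628 = 512 + 64 + 32 + 16 + 4 in binary powers of 2.
So 2^628 ≡ 256 · 86 · 562 · 120 · 16 ≡ 305 (mod 629).
Since 305 ≠ 1, base 2 is a Fermat witness: 629 is composite.

305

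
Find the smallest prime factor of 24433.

53

24433 is odd.
Digit sum 16, not divisible by 3.
Ends in 3: not divisible by 5.
7: 24433 = 7·3490 + 3
11: 24433 = 11·2221 + 2
13: 24433 = 13·1879 + 6
17: 24433 = 17·1437 + 4
19: 24433 = 19·1285 + 18
23: 24433 = 23·1062 + 7
29: 24433 = 29·842 + 15
31: 24433 = 31·788 + 5
37: 24433 = 37·660 + 13
41: 24433 = 41·595 + 38
43: 24433 = 43·568 + 9
47: 24433 = 47·519 + 40
53: 24433 = 53·461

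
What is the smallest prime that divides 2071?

2071 is odd.
Digit sum 10, not divisible by 3.
Ends in 1: not divisible by 5.
7: 2071 = 7·295 + 6
11: 2071 = 11·188 + 3
13: 2071 = 13·159 + 4
17: 2071 = 17·121 + 14
19: 2071 = 19·109

19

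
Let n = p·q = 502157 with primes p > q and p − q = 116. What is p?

Since p = q + 116, we have 502157 = q(q + 116), so q² + 116q − 502157 = 0.
Discriminant: 116² + 4·502157 = 13456 + 2008628 = 2022084; √2022084 = 1422.
q = (−116 + 1422)/2 = 653, and p = q + 116 = 769.
Check: 653 · 769 = 502157.

769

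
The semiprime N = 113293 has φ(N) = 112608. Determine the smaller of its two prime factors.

φ(n) = (p−1)(q−1) = n − (p+q) + 1, so p + q = 113293 − 112608 + 1 = 686.
p and q are the roots of t² − 686t + 113293 = 0.
Discriminant: 686² − 4·113293 = 470596 − 453172 = 17424; √17424 = 132.
q = (686 − 132)/2 = 277, p = (686 + 132)/2 = 409.
Check: 277 · 409 = 113293.

277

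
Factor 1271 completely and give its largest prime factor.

41

1271 = 31 · 41
41 is prime.
So 1271 = 31 · 41; the largest prime factor is 41.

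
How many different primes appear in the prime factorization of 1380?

4

1380 = 2^2 · 345
345 = 3 · 115
115 = 5 · 23
1380 = 2^2 · 3 · 5 · 23, which has 4 distinct prime factors.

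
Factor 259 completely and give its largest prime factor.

37

259 = 7 · 37
37 is prime.
So 259 = 7 · 37; the largest prime factor is 37.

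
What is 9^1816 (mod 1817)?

9^1 ≡ 9 (mod 1817)
9^2 ≡ 9^2 = 81 ≡ 81 (mod 1817)
9^4 ≡ 81^2 = 6561 ≡ 1110 (mod 1817)
9^8 ≡ 1110^2 = 1232100 ≡ 174 (mod 1817)
9^16 ≡ 174^2 = 30276 ≡ 1204 (mod 1817)
9^32 ≡ 1204^2 = 1449616 ≡ 1467 (mod 1817)
9^64 ≡ 1467^2 = 2152089 ≡ 761 (mod 1817)
9^128 ≡ 761^2 = 579121 ≡ 1315 (mod 1817)
9^256 ≡ 1315^2 = 1729225 ≡ 1258 (mod 1817)
9^512 ≡ 1258^2 = 1582564 ≡ 1774 (mod 1817)
9^1024 ≡ 1774^2 = 3147076 ≡ 32 (mod 1817)
1816 = 1024 + 512 + 256 + 16 + 8 in binary powers of 2.
So 9^1816 ≡ 32 · 1774 · 1258 · 1204 · 174 ≡ 1021 (mod 1817).
Since 1021 ≠ 1, base 9 is a Fermat witness: 1817 is composite.

1021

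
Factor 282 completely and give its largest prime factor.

47

282 = 2 · 141
141 = 3 · 47
47 is prime.
So 282 = 2 · 3 · 47; the largest prime factor is 47.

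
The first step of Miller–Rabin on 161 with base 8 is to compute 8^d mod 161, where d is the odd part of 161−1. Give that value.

85

161 − 1 = 160 = 2^5 · 5, so d = 5.
8^1 ≡ 8 (mod 161)
8^2 ≡ 8^2 = 64 ≡ 64 (mod 161)
8^4 ≡ 64^2 = 4096 ≡ 71 (mod 161)
5 = 4 + 1 in binary powers of 2.
So 8^5 ≡ 71 · 8 ≡ 85 (mod 161).
Squaring chain: 85 → 141 → 78 → 127 → 29; never reaches −1, so base 8 is a Miller–Rabin witness that 161 is composite.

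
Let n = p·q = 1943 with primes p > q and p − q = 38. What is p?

Since p = q + 38, we have 1943 = q(q + 38), so q² + 38q − 1943 = 0.
Discriminant: 38² + 4·1943 = 1444 + 7772 = 9216; √9216 = 96.
q = (−38 + 96)/2 = 29, and p = q + 38 = 67.
Check: 29 · 67 = 1943.

67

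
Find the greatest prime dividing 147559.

147559 = 41 · 3599
3599 = 59 · 61
61 is prime.
So 147559 = 41 · 59 · 61; the largest prime factor is 61.

61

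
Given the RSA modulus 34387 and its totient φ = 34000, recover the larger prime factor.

251

φ(n) = (p−1)(q−1) = n − (p+q) + 1, so p + q = 34387 − 34000 + 1 = 388.
p and q are the roots of t² − 388t + 34387 = 0.
Discriminant: 388² − 4·34387 = 150544 − 137548 = 12996; √12996 = 114.
q = (388 − 114)/2 = 137, p = (388 + 114)/2 = 251.
Check: 137 · 251 = 34387.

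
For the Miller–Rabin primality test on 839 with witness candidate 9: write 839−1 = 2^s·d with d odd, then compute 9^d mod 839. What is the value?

1

839 − 1 = 838 = 2^1 · 419, so d = 419.
9^1 ≡ 9 (mod 839)
9^2 ≡ 9^2 = 81 ≡ 81 (mod 839)
9^4 ≡ 81^2 = 6561 ≡ 688 (mod 839)
9^8 ≡ 688^2 = 473344 ≡ 148 (mod 839)
9^16 ≡ 148^2 = 21904 ≡ 90 (mod 839)
9^32 ≡ 90^2 = 8100 ≡ 549 (mod 839)
9^64 ≡ 549^2 = 301401 ≡ 200 (mod 839)
9^128 ≡ 200^2 = 40000 ≡ 567 (mod 839)
9^256 ≡ 567^2 = 321489 ≡ 152 (mod 839)
419 = 256 + 128 + 32 + 2 + 1 in binary powers of 2.
So 9^419 ≡ 152 · 567 · 549 · 81 · 9 ≡ 1 (mod 839).
Since 9^d ≡ 1 (mod 839), base 9 does not prove 839 composite.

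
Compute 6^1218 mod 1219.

6^1 ≡ 6 (mod 1219)
6^2 ≡ 6^2 = 36 ≡ 36 (mod 1219)
6^4 ≡ 36^2 = 1296 ≡ 77 (mod 1219)
6^8 ≡ 77^2 = 5929 ≡ 1053 (mod 1219)
6^16 ≡ 1053^2 = 1108809 ≡ 738 (mod 1219)
6^32 ≡ 738^2 = 544644 ≡ 970 (mod 1219)
6^64 ≡ 970^2 = 940900 ≡ 1051 (mod 1219)
6^128 ≡ 1051^2 = 1104601 ≡ 187 (mod 1219)
6^256 ≡ 187^2 = 34969 ≡ 837 (mod 1219)
6^512 ≡ 837^2 = 700569 ≡ 863 (mod 1219)
6^1024 ≡ 863^2 = 744769 ≡ 1179 (mod 1219)
1218 = 1024 + 128 + 64 + 2 in binary powers of 2.
So 6^1218 ≡ 1179 · 187 · 1051 · 36 ≡ 731 (mod 1219).
Since 731 ≠ 1, base 6 is a Fermat witness: 1219 is composite.

731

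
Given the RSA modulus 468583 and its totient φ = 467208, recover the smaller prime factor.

φ(n) = (p−1)(q−1) = n − (p+q) + 1, so p + q = 468583 − 467208 + 1 = 1376.
p and q are the roots of t² − 1376t + 468583 = 0.
Discriminant: 1376² − 4·468583 = 1893376 − 1874332 = 19044; √19044 = 138.
q = (1376 − 138)/2 = 619, p = (1376 + 138)/2 = 757.
Check: 619 · 757 = 468583.

619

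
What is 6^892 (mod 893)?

291

6^1 ≡ 6 (mod 893)
6^2 ≡ 6^2 = 36 ≡ 36 (mod 893)
6^4 ≡ 36^2 = 1296 ≡ 403 (mod 893)
6^8 ≡ 403^2 = 162409 ≡ 776 (mod 893)
6^16 ≡ 776^2 = 602176 ≡ 294 (mod 893)
6^32 ≡ 294^2 = 86436 ≡ 708 (mod 893)
6^64 ≡ 708^2 = 501264 ≡ 291 (mod 893)
6^128 ≡ 291^2 = 84681 ≡ 739 (mod 893)
6^256 ≡ 739^2 = 546121 ≡ 498 (mod 893)
6^512 ≡ 498^2 = 248004 ≡ 643 (mod 893)
892 = 512 + 256 + 64 + 32 + 16 + 8 + 4 in binary powers of 2.
So 6^892 ≡ 643 · 498 · 291 · 708 · 294 · 776 · 403 ≡ 291 (mod 893).
Since 291 ≠ 1, base 6 is a Fermat witness: 893 is composite.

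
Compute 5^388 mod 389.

1

5^1 ≡ 5 (mod 389)
5^2 ≡ 5^2 = 25 ≡ 25 (mod 389)
5^4 ≡ 25^2 = 625 ≡ 236 (mod 389)
5^8 ≡ 236^2 = 55696 ≡ 69 (mod 389)
5^16 ≡ 69^2 = 4761 ≡ 93 (mod 389)
5^32 ≡ 93^2 = 8649 ≡ 91 (mod 389)
5^64 ≡ 91^2 = 8281 ≡ 112 (mod 389)
5^128 ≡ 112^2 = 12544 ≡ 96 (mod 389)
5^256 ≡ 96^2 = 9216 ≡ 269 (mod 389)
388 = 256 + 128 + 4 in binary powers of 2.
So 5^388 ≡ 269 · 96 · 236 ≡ 1 (mod 389).
Since the result is 1, base 5 gives no evidence that 389 is composite.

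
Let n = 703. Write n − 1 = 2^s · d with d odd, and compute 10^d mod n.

75

703 − 1 = 702 = 2^1 · 351, so d = 351.
10^1 ≡ 10 (mod 703)
10^2 ≡ 10^2 = 100 ≡ 100 (mod 703)
10^4 ≡ 100^2 = 10000 ≡ 158 (mod 703)
10^8 ≡ 158^2 = 24964 ≡ 359 (mod 703)
10^16 ≡ 359^2 = 128881 ≡ 232 (mod 703)
10^32 ≡ 232^2 = 53824 ≡ 396 (mod 703)
10^64 ≡ 396^2 = 156816 ≡ 47 (mod 703)
10^128 ≡ 47^2 = 2209 ≡ 100 (mod 703)
10^256 ≡ 100^2 = 10000 ≡ 158 (mod 703)
351 = 256 + 64 + 16 + 8 + 4 + 2 + 1 in binary powers of 2.
So 10^351 ≡ 158 · 47 · 232 · 359 · 158 · 100 · 10 ≡ 75 (mod 703).
Squaring chain: 75; never reaches −1, so base 10 is a Miller–Rabin witness that 703 is composite.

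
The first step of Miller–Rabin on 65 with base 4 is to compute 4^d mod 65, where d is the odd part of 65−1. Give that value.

4

65 − 1 = 64 = 2^6 · 1, so d = 1.
4^1 ≡ 4 (mod 65)
1 = 1 in binary powers of 2.
So 4^1 ≡ 4 ≡ 4 (mod 65).
Squaring chain: 4 → 16 → 61 → 16 → 61 → 16; never reaches −1, so base 4 is a Miller–Rabin witness that 65 is composite.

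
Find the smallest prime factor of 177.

3

177 is odd.
Digit sum 15, divisible by 3.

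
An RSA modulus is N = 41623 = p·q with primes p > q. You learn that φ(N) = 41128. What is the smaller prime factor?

107

φ(n) = (p−1)(q−1) = n − (p+q) + 1, so p + q = 41623 − 41128 + 1 = 496.
p and q are the roots of t² − 496t + 41623 = 0.
Discriminant: 496² − 4·41623 = 246016 − 166492 = 79524; √79524 = 282.
q = (496 − 282)/2 = 107, p = (496 + 282)/2 = 389.
Check: 107 · 389 = 41623.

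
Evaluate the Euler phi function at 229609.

214896

Factor: 229609 = 23 · 67 · 149.
φ(229609) = (23−1) · (67−1) · (149−1) = 22 · 66 · 148 = 214896.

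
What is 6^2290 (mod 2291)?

400

6^1 ≡ 6 (mod 2291)
6^2 ≡ 6^2 = 36 ≡ 36 (mod 2291)
6^4 ≡ 36^2 = 1296 ≡ 1296 (mod 2291)
6^8 ≡ 1296^2 = 1679616 ≡ 313 (mod 2291)
6^16 ≡ 313^2 = 97969 ≡ 1747 (mod 2291)
6^32 ≡ 1747^2 = 3052009 ≡ 397 (mod 2291)
6^64 ≡ 397^2 = 157609 ≡ 1821 (mod 2291)
6^128 ≡ 1821^2 = 3316041 ≡ 964 (mod 2291)
6^256 ≡ 964^2 = 929296 ≡ 1441 (mod 2291)
6^512 ≡ 1441^2 = 2076481 ≡ 835 (mod 2291)
6^1024 ≡ 835^2 = 697225 ≡ 761 (mod 2291)
6^2048 ≡ 761^2 = 579121 ≡ 1789 (mod 2291)
2290 = 2048 + 128 + 64 + 32 + 16 + 2 in binary powers of 2.
So 6^2290 ≡ 1789 · 964 · 1821 · 397 · 1747 · 36 ≡ 400 (mod 2291).
Since 400 ≠ 1, base 6 is a Fermat witness: 2291 is composite.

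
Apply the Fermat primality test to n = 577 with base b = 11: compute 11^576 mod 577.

11^1 ≡ 11 (mod 577)
11^2 ≡ 11^2 = 121 ≡ 121 (mod 577)
11^4 ≡ 121^2 = 14641 ≡ 216 (mod 577)
11^8 ≡ 216^2 = 46656 ≡ 496 (mod 577)
11^16 ≡ 496^2 = 246016 ≡ 214 (mod 577)
11^32 ≡ 214^2 = 45796 ≡ 213 (mod 577)
11^64 ≡ 213^2 = 45369 ≡ 363 (mod 577)
11^128 ≡ 363^2 = 131769 ≡ 213 (mod 577)
11^256 ≡ 213^2 = 45369 ≡ 363 (mod 577)
11^512 ≡ 363^2 = 131769 ≡ 213 (mod 577)
576 = 512 + 64 in binary powers of 2.
So 11^576 ≡ 213 · 363 ≡ 1 (mod 577).
Since the result is 1, base 11 gives no evidence that 577 is composite.

1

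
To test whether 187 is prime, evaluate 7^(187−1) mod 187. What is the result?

70

7^1 ≡ 7 (mod 187)
7^2 ≡ 7^2 = 49 ≡ 49 (mod 187)
7^4 ≡ 49^2 = 2401 ≡ 157 (mod 187)
7^8 ≡ 157^2 = 24649 ≡ 152 (mod 187)
7^16 ≡ 152^2 = 23104 ≡ 103 (mod 187)
7^32 ≡ 103^2 = 10609 ≡ 137 (mod 187)
7^64 ≡ 137^2 = 18769 ≡ 69 (mod 187)
7^128 ≡ 69^2 = 4761 ≡ 86 (mod 187)
186 = 128 + 32 + 16 + 8 + 2 in binary powers of 2.
So 7^186 ≡ 86 · 137 · 103 · 152 · 49 ≡ 70 (mod 187).
Since 70 ≠ 1, base 7 is a Fermat witness: 187 is composite.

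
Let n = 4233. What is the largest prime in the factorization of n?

4233 = 3 · 1411
1411 = 17 · 83
83 is prime.
So 4233 = 3 · 17 · 83; the largest prime factor is 83.

83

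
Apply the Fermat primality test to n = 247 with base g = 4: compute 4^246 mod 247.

4^1 ≡ 4 (mod 247)
4^2 ≡ 4^2 = 16 ≡ 16 (mod 247)
4^4 ≡ 16^2 = 256 ≡ 9 (mod 247)
4^8 ≡ 9^2 = 81 ≡ 81 (mod 247)
4^16 ≡ 81^2 = 6561 ≡ 139 (mod 247)
4^32 ≡ 139^2 = 19321 ≡ 55 (mod 247)
4^64 ≡ 55^2 = 3025 ≡ 61 (mod 247)
4^128 ≡ 61^2 = 3721 ≡ 16 (mod 247)
246 = 128 + 64 + 32 + 16 + 4 + 2 in binary powers of 2.
So 4^246 ≡ 16 · 61 · 55 · 139 · 9 · 16 ≡ 235 (mod 247).
Since 235 ≠ 1, base 4 is a Fermat witness: 247 is composite.

235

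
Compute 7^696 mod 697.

7^1 ≡ 7 (mod 697)
7^2 ≡ 7^2 = 49 ≡ 49 (mod 697)
7^4 ≡ 49^2 = 2401 ≡ 310 (mod 697)
7^8 ≡ 310^2 = 96100 ≡ 611 (mod 697)
7^16 ≡ 611^2 = 373321 ≡ 426 (mod 697)
7^32 ≡ 426^2 = 181476 ≡ 256 (mod 697)
7^64 ≡ 256^2 = 65536 ≡ 18 (mod 697)
7^128 ≡ 18^2 = 324 ≡ 324 (mod 697)
7^256 ≡ 324^2 = 104976 ≡ 426 (mod 697)
7^512 ≡ 426^2 = 181476 ≡ 256 (mod 697)
696 = 512 + 128 + 32 + 16 + 8 in binary powers of 2.
So 7^696 ≡ 256 · 324 · 256 · 426 · 611 ≡ 16 (mod 697).
Since 16 ≠ 1, base 7 is a Fermat witness: 697 is composite.

16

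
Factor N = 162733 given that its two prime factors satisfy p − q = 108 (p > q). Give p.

Since p = q + 108, we have 162733 = q(q + 108), so q² + 108q − 162733 = 0.
Discriminant: 108² + 4·162733 = 11664 + 650932 = 662596; √662596 = 814.
q = (−108 + 814)/2 = 353, and p = q + 108 = 461.
Check: 353 · 461 = 162733.

461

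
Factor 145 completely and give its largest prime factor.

29

145 = 5 · 29
29 is prime.
So 145 = 5 · 29; the largest prime factor is 29.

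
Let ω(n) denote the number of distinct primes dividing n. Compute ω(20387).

3

20387 = 19 · 1073
1073 = 29 · 37
20387 = 19 · 29 · 37, which has 3 distinct prime factors.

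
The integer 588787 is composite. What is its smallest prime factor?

29

588787 is odd.
Digit sum 43, not divisible by 3.
Ends in 7: not divisible by 5.
7: 588787 = 7·84112 + 3
11: 588787 = 11·53526 + 1
13: 588787 = 13·45291 + 4
17: 588787 = 17·34634 + 9
19: 588787 = 19·30988 + 15
23: 588787 = 23·25599 + 10
29: 588787 = 29·20303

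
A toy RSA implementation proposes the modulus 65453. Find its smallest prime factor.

29

65453 is odd.
Digit sum 23, not divisible by 3.
Ends in 3: not divisible by 5.
7: 65453 = 7·9350 + 3
11: 65453 = 11·5950 + 3
13: 65453 = 13·5034 + 11
17: 65453 = 17·3850 + 3
19: 65453 = 19·3444 + 17
23: 65453 = 23·2845 + 18
29: 65453 = 29·2257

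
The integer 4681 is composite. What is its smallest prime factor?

4681 is odd.
Digit sum 19, not divisible by 3.
Ends in 1: not divisible by 5.
7: 4681 = 7·668 + 5
11: 4681 = 11·425 + 6
13: 4681 = 13·360 + 1
17: 4681 = 17·275 + 6
19: 4681 = 19·246 + 7
23: 4681 = 23·203 + 12
29: 4681 = 29·161 + 12
31: 4681 = 31·151

31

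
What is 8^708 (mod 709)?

1

8^1 ≡ 8 (mod 709)
8^2 ≡ 8^2 = 64 ≡ 64 (mod 709)
8^4 ≡ 64^2 = 4096 ≡ 551 (mod 709)
8^8 ≡ 551^2 = 303601 ≡ 149 (mod 709)
8^16 ≡ 149^2 = 22201 ≡ 222 (mod 709)
8^32 ≡ 222^2 = 49284 ≡ 363 (mod 709)
8^64 ≡ 363^2 = 131769 ≡ 604 (mod 709)
8^128 ≡ 604^2 = 364816 ≡ 390 (mod 709)
8^256 ≡ 390^2 = 152100 ≡ 374 (mod 709)
8^512 ≡ 374^2 = 139876 ≡ 203 (mod 709)
708 = 512 + 128 + 64 + 4 in binary powers of 2.
So 8^708 ≡ 203 · 390 · 604 · 551 ≡ 1 (mod 709).
Since the result is 1, base 8 gives no evidence that 709 is composite.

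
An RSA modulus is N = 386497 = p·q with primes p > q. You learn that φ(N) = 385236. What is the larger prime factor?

φ(n) = (p−1)(q−1) = n − (p+q) + 1, so p + q = 386497 − 385236 + 1 = 1262.
p and q are the roots of t² − 1262t + 386497 = 0.
Discriminant: 1262² − 4·386497 = 1592644 − 1545988 = 46656; √46656 = 216.
q = (1262 − 216)/2 = 523, p = (1262 + 216)/2 = 739.
Check: 523 · 739 = 386497.

739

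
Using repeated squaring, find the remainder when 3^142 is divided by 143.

3^1 ≡ 3 (mod 143)
3^2 ≡ 3^2 = 9 ≡ 9 (mod 143)
3^4 ≡ 9^2 = 81 ≡ 81 (mod 143)
3^8 ≡ 81^2 = 6561 ≡ 126 (mod 143)
3^16 ≡ 126^2 = 15876 ≡ 3 (mod 143)
3^32 ≡ 3^2 = 9 ≡ 9 (mod 143)
3^64 ≡ 9^2 = 81 ≡ 81 (mod 143)
3^128 ≡ 81^2 = 6561 ≡ 126 (mod 143)
142 = 128 + 8 + 4 + 2 in binary powers of 2.
So 3^142 ≡ 126 · 126 · 81 · 9 ≡ 42 (mod 143).
Since 42 ≠ 1, base 3 is a Fermat witness: 143 is composite.

42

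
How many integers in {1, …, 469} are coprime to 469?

396

Factor: 469 = 7 · 67.
φ(469) = (7−1) · (67−1) = 6 · 66 = 396.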